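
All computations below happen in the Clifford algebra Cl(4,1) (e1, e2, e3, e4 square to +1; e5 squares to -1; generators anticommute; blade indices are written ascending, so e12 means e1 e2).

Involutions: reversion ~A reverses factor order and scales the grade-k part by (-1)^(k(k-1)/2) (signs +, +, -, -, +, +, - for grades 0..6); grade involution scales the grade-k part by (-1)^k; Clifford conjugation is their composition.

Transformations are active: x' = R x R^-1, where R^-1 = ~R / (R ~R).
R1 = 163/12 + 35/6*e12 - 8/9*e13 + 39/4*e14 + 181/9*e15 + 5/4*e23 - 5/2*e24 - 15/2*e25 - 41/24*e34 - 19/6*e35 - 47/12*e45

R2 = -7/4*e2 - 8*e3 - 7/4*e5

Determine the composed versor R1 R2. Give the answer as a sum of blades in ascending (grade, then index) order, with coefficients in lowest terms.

Distribute over the terms of R2 (each basis-blade product reordered to ascending indices, repeated generators contracted through their squares):
R1 (-7/4*e2) = -245/24*e1 - 1141/48*e2 + 35/16*e3 - 35/8*e4 - 105/8*e5 - 14/9*e123 + 273/16*e124 + 1267/36*e125 + 287/96*e234 + 133/24*e235 + 329/48*e245
R1 (-8*e3) = 64/9*e1 - 10*e2 - 326/3*e3 - 41/3*e4 - 76/3*e5 - 140/3*e123 + 78*e134 + 1448/9*e135 - 20*e234 - 60*e235 + 94/3*e345
R1 (-7/4*e5) = 1267/36*e1 - 105/8*e2 - 133/24*e3 - 329/48*e4 - 1141/48*e5 - 245/24*e125 + 14/9*e135 - 273/16*e145 - 35/16*e235 + 35/8*e245 + 287/96*e345
Summing the partial products and collecting blades:
Answer: 2311/72*e1 - 2251/48*e2 - 5377/48*e3 - 1195/48*e4 - 2987/48*e5 - 434/9*e123 + 273/16*e124 + 1799/72*e125 + 78*e134 + 1462/9*e135 - 273/16*e145 - 1633/96*e234 - 2719/48*e235 + 539/48*e245 + 3295/96*e345


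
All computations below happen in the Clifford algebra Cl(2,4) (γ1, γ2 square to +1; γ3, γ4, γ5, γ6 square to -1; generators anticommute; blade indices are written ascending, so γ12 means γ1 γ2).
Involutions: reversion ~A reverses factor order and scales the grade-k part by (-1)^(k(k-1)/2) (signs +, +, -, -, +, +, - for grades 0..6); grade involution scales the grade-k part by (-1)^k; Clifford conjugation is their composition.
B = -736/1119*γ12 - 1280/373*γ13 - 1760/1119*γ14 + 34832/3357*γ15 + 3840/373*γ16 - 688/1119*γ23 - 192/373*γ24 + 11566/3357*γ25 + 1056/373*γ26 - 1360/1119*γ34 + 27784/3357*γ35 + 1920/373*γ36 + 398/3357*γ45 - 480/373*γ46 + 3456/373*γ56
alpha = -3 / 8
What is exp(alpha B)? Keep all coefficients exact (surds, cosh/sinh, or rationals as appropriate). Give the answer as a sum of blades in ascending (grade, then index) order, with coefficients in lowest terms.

B^2 term by term: the squares give (-736/1119)^2*(γ12)^2 + (-1280/373)^2*(γ13)^2 + (-1760/1119)^2*(γ14)^2 + (34832/3357)^2*(γ15)^2 + (3840/373)^2*(γ16)^2 + (-688/1119)^2*(γ23)^2 + (-192/373)^2*(γ24)^2 + (11566/3357)^2*(γ25)^2 + (1056/373)^2*(γ26)^2 + (-1360/1119)^2*(γ34)^2 + (27784/3357)^2*(γ35)^2 + (1920/373)^2*(γ36)^2 + (398/3357)^2*(γ45)^2 + (-480/373)^2*(γ46)^2 + (3456/373)^2*(γ56)^2 = 541696/1252161*(-1) + 1638400/139129*(+1) + 3097600/1252161*(+1) + 1213268224/11269449*(+1) + 14745600/139129*(+1) + 473344/1252161*(+1) + 36864/139129*(+1) + 133772356/11269449*(+1) + 1115136/139129*(+1) + 1849600/1252161*(-1) + 771950656/11269449*(-1) + 3686400/139129*(-1) + 158404/11269449*(-1) + 230400/139129*(-1) + 11943936/139129*(-1) = 64 (each basis 2-blade squares to minus the product of its generators' squares); cross terms between blades sharing an index anticommute and cancel; the commuting (index-disjoint) pairs give grade-4 terms 2*c*c'*(blade product), which cancel blade by blade — γ1234: 2001920/1252161 - 491520/139129 + 2421760/1252161 = 0; γ1235: -40898048/3756483 + 29608960/1252161 - 47928832/3756483 = 0; γ1236: -942080/139129 + 2703360/139129 - 1761280/139129 = 0; γ1245: -585856/3756483 + 40712320/3756483 - 4458496/417387 = 0; γ1246: 235520/139129 + 1239040/139129 - 1474560/139129 = 0; γ1256: -1695744/139129 - 24521728/417387 + 29608960/417387 = 0; γ1345: -1018880/1252161 + 97799680/3756483 - 94743040/3756483 = 0; γ1346: 1228800/139129 + 2252800/139129 - 3481600/139129 = 0; γ1356: -8847360/139129 - 44584960/417387 + 71127040/417387 = 0; γ1456: -4055040/139129 + 11146240/417387 + 1018880/417387 = 0; γ2345: -547648/3756483 + 3556352/417387 - 31459520/3756483 = 0; γ2346: 220160/139129 + 737280/139129 - 957440/139129 = 0; γ2356: -1585152/139129 - 14804480/417387 + 19559936/417387 = 0; γ2456: -1327104/139129 + 3701120/417387 + 280192/417387 = 0; γ3456: -3133440/139129 + 8890880/417387 + 509440/417387 = 0 — confirming B is simple. So B^2 = 64.
B^2 = 64 — since the square is positive, the closed form is hyperbolic: l = 8, alpha*l = -3, so exp(alpha B) = cosh(-3) + (sinh(-3)/8)*B = cosh(3) + (-sinh(3)/8)*B.
Answer: cosh(3) + 92*sinh(3)/1119*γ12 + 160*sinh(3)/373*γ13 + 220*sinh(3)/1119*γ14 - 4354*sinh(3)/3357*γ15 - 480*sinh(3)/373*γ16 + 86*sinh(3)/1119*γ23 + 24*sinh(3)/373*γ24 - 5783*sinh(3)/13428*γ25 - 132*sinh(3)/373*γ26 + 170*sinh(3)/1119*γ34 - 3473*sinh(3)/3357*γ35 - 240*sinh(3)/373*γ36 - 199*sinh(3)/13428*γ45 + 60*sinh(3)/373*γ46 - 432*sinh(3)/373*γ56


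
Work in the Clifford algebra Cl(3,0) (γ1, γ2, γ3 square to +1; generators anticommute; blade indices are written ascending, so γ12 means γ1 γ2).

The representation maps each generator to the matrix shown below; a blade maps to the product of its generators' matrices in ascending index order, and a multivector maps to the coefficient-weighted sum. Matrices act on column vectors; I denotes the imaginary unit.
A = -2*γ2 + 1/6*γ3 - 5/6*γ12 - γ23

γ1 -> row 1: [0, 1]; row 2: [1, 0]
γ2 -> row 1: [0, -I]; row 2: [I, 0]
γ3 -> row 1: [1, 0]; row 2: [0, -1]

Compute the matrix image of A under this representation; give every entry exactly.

Bivector images (products of the table entries): rho(γ12) = rho(γ1)rho(γ2) = row 1: [I, 0]; row 2: [0, -I]; rho(γ23) = rho(γ2)rho(γ3) = row 1: [0, I]; row 2: [I, 0].
M = (-2)*rho(γ2) + (1/6)*rho(γ3) + (-5/6)*rho(γ12) + (-1)*rho(γ23), summed entrywise:
Answer: row 1: [1/6 - 5*I/6, I]; row 2: [-3*I, -1/6 + 5*I/6]


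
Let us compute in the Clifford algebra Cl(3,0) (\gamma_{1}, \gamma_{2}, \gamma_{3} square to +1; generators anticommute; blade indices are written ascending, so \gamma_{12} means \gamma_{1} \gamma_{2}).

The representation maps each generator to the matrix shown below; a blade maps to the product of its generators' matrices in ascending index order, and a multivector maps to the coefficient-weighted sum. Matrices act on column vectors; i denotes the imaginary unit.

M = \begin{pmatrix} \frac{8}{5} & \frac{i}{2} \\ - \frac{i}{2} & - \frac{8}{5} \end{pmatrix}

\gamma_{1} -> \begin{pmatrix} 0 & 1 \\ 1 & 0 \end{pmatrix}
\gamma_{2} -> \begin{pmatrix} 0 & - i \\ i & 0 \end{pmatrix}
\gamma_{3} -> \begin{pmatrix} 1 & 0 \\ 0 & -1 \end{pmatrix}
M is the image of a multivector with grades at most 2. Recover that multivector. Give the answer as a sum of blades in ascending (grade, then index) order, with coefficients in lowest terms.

Method: 1, rho(\gamma_{1}), rho(\gamma_{2}), rho(\gamma_{3}) form a trace-orthogonal basis of the 2x2 complex matrices (tr(X Y) = 2 if X = Y, else 0), so M = m0*1 + m1*rho(\gamma_{1}) + m2*rho(\gamma_{2}) + m3*rho(\gamma_{3}) with m0 = tr(M)/2 = 0, m1 = tr(M rho(\gamma_{1}))/2 = 0, m2 = tr(M rho(\gamma_{2}))/2 = - \frac{1}{2}, m3 = tr(M rho(\gamma_{3}))/2 = \frac{8}{5}.
Multiplying table entries, the bivector images are rho(\gamma_{12}) = i*rho(\gamma_{3}), rho(\gamma_{13}) = -i*rho(\gamma_{2}), rho(\gamma_{23}) = i*rho(\gamma_{1}); with real blade coefficients the real parts of m0..m3 are the coefficients of 1, \gamma_{1}, \gamma_{2}, \gamma_{3} and the imaginary parts give the bivectors (\gamma_{23}: Im m1, \gamma_{13}: -Im m2, \gamma_{12}: Im m3).
Answer: -\frac{1}{2} \gamma_{2} + \frac{8}{5} \gamma_{3}


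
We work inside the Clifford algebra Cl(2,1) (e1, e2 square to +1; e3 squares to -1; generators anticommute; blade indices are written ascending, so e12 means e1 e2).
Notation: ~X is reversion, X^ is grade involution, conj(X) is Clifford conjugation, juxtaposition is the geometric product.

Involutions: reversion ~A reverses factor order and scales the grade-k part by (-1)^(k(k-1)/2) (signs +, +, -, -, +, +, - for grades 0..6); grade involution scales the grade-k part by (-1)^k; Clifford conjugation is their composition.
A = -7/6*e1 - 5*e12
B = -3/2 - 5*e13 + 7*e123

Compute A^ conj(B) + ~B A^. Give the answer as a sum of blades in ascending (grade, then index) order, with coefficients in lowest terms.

first term: -7/4*e1 + 245/6*e3 + 15/2*e12 + 199/6*e23
second term: -7/4*e1 - 245/6*e3 + 15/2*e12 - 199/6*e23
Answer: -7/2*e1 + 15*e12


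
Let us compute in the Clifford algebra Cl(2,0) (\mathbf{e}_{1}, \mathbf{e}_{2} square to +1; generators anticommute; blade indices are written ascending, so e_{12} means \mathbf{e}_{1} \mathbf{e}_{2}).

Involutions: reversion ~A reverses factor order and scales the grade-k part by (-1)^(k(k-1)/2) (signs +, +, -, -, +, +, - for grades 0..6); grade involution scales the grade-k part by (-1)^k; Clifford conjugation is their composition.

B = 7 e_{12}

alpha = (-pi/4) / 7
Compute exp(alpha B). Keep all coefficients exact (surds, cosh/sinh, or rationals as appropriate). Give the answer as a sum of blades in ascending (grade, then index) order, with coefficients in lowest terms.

B^2 = (7)^2*(e_{12})^2 = 49*(-1) = -49 (a basis 2-blade squares to minus the product of its generators' squares).
B^2 = -49 — a negative square means the series sums to a rotation: l = 7, alpha*l = - \frac{\pi}{4}, so exp(alpha B) = cos(- \frac{\pi}{4}) + (sin(- \frac{\pi}{4})/7)*B = \frac{\sqrt{2}}{2} + (- \frac{\sqrt{2}}{14})*B.
Answer: \frac{\sqrt{2}}{2} - \frac{\sqrt{2}}{2} e_{12}


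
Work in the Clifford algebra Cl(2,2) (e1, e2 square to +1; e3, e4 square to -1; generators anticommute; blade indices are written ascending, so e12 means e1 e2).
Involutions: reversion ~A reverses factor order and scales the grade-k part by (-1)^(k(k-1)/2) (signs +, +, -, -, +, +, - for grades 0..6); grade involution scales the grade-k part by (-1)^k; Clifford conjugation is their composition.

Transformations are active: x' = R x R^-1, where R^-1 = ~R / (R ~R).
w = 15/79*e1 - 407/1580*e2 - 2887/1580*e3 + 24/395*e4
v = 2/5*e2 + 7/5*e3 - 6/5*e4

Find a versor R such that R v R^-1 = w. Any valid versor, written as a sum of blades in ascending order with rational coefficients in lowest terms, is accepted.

Here q(v) = q(w) = -81/25; the classical choice R = v + w = 15/79*e1 + 45/316*e2 - 135/316*e3 - 90/79*e4 then realises v -> w under the sandwich.
Answer: 15/79*e1 + 45/316*e2 - 135/316*e3 - 90/79*e4


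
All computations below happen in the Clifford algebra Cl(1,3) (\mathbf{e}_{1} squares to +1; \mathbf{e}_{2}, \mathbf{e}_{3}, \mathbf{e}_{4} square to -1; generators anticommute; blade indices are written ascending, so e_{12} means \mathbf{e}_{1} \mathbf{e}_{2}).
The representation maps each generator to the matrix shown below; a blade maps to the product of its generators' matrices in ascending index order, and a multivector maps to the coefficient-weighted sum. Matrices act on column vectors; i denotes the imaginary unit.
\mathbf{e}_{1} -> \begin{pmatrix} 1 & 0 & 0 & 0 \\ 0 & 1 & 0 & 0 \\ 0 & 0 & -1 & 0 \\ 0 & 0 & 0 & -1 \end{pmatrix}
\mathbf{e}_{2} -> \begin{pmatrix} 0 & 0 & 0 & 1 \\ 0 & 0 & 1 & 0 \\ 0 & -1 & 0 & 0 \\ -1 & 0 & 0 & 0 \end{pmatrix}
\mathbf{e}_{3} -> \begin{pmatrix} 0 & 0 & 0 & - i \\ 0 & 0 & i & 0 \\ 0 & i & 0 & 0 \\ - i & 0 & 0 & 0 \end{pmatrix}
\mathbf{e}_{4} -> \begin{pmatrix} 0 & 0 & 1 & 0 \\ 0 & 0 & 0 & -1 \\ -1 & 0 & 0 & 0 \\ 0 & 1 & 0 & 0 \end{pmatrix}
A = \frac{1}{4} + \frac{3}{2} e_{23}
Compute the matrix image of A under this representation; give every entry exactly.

Bivector images (products of the table entries): rho(e_{23}) = rho(\mathbf{e}_{2})rho(\mathbf{e}_{3}) = \begin{pmatrix} - i & 0 & 0 & 0 \\ 0 & i & 0 & 0 \\ 0 & 0 & - i & 0 \\ 0 & 0 & 0 & i \end{pmatrix}.
M = (\frac{1}{4})*1 + (\frac{3}{2})*rho(e_{23}), summed entrywise (1 is the identity matrix):
Answer: \begin{pmatrix} \frac{1}{4} - \frac{3 i}{2} & 0 & 0 & 0 \\ 0 & \frac{1}{4} + \frac{3 i}{2} & 0 & 0 \\ 0 & 0 & \frac{1}{4} - \frac{3 i}{2} & 0 \\ 0 & 0 & 0 & \frac{1}{4} + \frac{3 i}{2} \end{pmatrix}


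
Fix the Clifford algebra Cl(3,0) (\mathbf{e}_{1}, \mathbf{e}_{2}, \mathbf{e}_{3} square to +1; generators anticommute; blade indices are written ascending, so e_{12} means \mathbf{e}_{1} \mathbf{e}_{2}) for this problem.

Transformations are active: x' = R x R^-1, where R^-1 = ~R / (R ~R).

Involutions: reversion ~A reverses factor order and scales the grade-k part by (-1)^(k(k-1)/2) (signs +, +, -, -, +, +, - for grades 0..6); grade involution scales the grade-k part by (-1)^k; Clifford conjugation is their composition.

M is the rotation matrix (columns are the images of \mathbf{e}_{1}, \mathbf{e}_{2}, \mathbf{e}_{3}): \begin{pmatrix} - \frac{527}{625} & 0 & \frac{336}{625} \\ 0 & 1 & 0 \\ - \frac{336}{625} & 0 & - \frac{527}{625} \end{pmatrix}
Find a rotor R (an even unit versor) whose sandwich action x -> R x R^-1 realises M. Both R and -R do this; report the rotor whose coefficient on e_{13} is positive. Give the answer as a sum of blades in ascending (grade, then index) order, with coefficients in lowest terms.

Method: write R = a + b12*e_{12} + b13*e_{13} + b23*e_{23} with a^2 + b12^2 + b13^2 + b23^2 = 1 (so R^-1 = ~R). Expanding the columns R e_j ~R gives tr M = 4a^2 - 1 and, from the antisymmetric part, M21 - M12 = -4a*b12, M13 - M31 = 4a*b13, M32 - M23 = -4a*b23.
Here tr M = -\frac{429}{625}, so a^2 = (1 + tr M)/4 = \frac{49}{625} and a = ±\frac{7}{25}. Taking a = \frac{7}{25}: M21 - M12 = 0, M13 - M31 = \frac{672}{625}, M32 - M23 = 0, giving b12 = 0, b13 = \frac{24}{25}, b23 = 0, i.e. R = \frac{7}{25} + \frac{24}{25} e_{13}.
Its e_{13} coefficient is already positive.
Answer: \frac{7}{25} + \frac{24}{25} e_{13}. Key observation: the double cover Spin(3) -> SO(3) sends R and -R to the same matrix (trace -\frac{429}{625} here), so the stated sign of the e_{13} coefficient is what selects one sheet.


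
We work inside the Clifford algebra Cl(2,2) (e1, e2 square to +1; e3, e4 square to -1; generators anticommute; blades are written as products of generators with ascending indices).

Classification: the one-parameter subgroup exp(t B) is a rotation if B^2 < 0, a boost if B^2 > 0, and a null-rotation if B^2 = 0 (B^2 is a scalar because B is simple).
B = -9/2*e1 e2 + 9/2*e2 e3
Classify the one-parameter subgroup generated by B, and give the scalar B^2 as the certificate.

B^2 term by term: the squares give (-9/2)^2*(e1 e2)^2 + (9/2)^2*(e2 e3)^2 = 81/4*(-1) + 81/4*(+1) = 0 (each basis 2-blade squares to minus the product of its generators' squares); cross terms between blades sharing an index anticommute and cancel. So B^2 = 0.
Answer: null-rotation, certificate B^2 = 0. One invariant decides it: the square 0 survives every conjugation, and its sign is exactly the classification.


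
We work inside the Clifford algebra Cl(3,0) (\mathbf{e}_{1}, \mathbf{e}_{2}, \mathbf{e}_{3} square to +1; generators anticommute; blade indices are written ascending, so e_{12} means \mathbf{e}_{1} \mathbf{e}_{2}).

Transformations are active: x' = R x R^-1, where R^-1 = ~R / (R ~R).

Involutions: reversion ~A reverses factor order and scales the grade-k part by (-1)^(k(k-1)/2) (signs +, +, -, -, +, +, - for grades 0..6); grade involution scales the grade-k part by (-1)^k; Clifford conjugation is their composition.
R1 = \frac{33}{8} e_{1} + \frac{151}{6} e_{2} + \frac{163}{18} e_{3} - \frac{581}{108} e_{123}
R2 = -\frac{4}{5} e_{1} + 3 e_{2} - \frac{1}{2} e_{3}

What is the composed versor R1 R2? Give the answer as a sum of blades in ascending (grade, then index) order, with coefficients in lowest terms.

Distribute over the terms of R2 (each basis-blade product reordered to ascending indices, repeated generators contracted through their squares):
R1 (-\frac{4}{5} e_{1}) = -\frac{33}{10} + \frac{302}{15} e_{12} + \frac{326}{45} e_{13} + \frac{581}{135} e_{23}
R1 (3 e_{2}) = \frac{151}{2} + \frac{99}{8} e_{12} + \frac{581}{36} e_{13} - \frac{163}{6} e_{23}
R1 (-\frac{1}{2} e_{3}) = -\frac{163}{36} + \frac{581}{216} e_{12} - \frac{33}{16} e_{13} - \frac{151}{12} e_{23}
Summing the partial products and collecting blades:
Answer: \frac{12181}{180} + \frac{19007}{540} e_{12} + \frac{5117}{240} e_{13} - \frac{19141}{540} e_{23}


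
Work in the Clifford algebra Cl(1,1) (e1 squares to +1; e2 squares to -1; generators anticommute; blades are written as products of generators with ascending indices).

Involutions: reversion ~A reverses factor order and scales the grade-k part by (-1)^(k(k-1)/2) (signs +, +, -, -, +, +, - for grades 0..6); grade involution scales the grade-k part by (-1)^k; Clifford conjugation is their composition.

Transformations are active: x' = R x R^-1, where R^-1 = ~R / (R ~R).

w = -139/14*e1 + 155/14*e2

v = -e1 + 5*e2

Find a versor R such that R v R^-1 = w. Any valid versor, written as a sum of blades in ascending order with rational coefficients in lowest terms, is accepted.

R = v + w = -153/14*e1 + 225/14*e2 works: the equal norms (-24) guarantee its sandwich swaps v into w.
Answer: -153/14*e1 + 225/14*e2


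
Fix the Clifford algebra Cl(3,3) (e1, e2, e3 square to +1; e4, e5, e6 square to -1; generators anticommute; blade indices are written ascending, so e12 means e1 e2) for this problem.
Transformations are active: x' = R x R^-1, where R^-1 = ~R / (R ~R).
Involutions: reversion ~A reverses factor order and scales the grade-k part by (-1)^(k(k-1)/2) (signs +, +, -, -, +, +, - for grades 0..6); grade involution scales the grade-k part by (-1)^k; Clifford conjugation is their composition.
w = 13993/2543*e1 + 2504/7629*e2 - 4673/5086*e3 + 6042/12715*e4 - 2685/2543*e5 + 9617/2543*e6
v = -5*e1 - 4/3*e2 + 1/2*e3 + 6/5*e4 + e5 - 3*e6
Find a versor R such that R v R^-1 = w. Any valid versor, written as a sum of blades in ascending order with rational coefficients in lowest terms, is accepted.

Since q(v) = q(w) = 14029/900, the sum R = v + w = 1278/2543*e1 - 2556/2543*e2 - 1065/2543*e3 + 4260/2543*e4 - 142/2543*e5 + 1988/2543*e6 does the job whenever invertible.
Answer: 1278/2543*e1 - 2556/2543*e2 - 1065/2543*e3 + 4260/2543*e4 - 142/2543*e5 + 1988/2543*e6


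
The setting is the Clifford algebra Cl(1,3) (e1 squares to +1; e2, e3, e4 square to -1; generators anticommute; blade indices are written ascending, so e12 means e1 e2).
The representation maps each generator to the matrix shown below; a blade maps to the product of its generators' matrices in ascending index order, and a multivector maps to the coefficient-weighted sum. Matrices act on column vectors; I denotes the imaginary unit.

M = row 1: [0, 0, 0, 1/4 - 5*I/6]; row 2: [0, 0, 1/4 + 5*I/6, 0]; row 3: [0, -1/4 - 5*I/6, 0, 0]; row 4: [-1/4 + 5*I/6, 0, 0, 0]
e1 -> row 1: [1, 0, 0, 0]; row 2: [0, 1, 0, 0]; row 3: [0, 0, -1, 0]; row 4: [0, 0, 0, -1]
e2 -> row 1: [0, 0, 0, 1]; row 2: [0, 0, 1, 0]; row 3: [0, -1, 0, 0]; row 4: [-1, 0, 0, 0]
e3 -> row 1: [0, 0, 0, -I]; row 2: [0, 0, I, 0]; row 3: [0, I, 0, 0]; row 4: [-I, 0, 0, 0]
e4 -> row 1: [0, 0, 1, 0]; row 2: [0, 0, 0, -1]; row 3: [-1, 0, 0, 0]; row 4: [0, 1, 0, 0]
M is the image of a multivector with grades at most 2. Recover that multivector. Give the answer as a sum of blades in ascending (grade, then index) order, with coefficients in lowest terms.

Method: the blade images are trace-orthogonal — tr(rho(e_A) rho(e_B)^-1) = 4 if A = B and 0 otherwise — and rho(e_A)^-1 = (e_A)^2 * rho(e_A) with (e_A)^2 = +1 or -1, so the coefficient of e_A in the preimage is (e_A)^2 * tr(M rho(e_A))/4.
Nonzero projections over blades of grade <= 2: e2: (e2)^2 = -1, tr(M rho(e2)) = -1, coefficient 1/4; e13: (e13)^2 = +1, tr(M rho(e13)) = 10/3, coefficient 5/6. Every other blade of grade <= 2 projects to 0.
Answer: 1/4*e2 + 5/6*e13


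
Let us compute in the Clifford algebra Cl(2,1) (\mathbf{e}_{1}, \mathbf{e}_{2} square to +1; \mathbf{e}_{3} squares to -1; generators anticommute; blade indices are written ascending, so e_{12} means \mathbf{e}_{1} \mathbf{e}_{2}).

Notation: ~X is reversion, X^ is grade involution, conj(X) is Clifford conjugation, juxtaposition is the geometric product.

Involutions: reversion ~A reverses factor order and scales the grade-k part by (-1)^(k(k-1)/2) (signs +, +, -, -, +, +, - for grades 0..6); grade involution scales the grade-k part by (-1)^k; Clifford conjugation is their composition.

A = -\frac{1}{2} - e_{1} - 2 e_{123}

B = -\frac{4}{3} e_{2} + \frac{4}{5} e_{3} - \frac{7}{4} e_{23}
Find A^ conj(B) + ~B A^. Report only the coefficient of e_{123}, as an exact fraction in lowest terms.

first term: \frac{7}{2} e_{1} - \frac{2}{3} e_{2} + \frac{2}{5} e_{3} + \frac{44}{15} e_{12} - \frac{52}{15} e_{13} - \frac{7}{8} e_{23} + \frac{7}{4} e_{123}
second term: \frac{7}{2} e_{1} + \frac{2}{3} e_{2} - \frac{2}{5} e_{3} - \frac{4}{15} e_{12} + \frac{28}{15} e_{13} - \frac{7}{8} e_{23} + \frac{7}{4} e_{123}
Answer: \frac{7}{2}


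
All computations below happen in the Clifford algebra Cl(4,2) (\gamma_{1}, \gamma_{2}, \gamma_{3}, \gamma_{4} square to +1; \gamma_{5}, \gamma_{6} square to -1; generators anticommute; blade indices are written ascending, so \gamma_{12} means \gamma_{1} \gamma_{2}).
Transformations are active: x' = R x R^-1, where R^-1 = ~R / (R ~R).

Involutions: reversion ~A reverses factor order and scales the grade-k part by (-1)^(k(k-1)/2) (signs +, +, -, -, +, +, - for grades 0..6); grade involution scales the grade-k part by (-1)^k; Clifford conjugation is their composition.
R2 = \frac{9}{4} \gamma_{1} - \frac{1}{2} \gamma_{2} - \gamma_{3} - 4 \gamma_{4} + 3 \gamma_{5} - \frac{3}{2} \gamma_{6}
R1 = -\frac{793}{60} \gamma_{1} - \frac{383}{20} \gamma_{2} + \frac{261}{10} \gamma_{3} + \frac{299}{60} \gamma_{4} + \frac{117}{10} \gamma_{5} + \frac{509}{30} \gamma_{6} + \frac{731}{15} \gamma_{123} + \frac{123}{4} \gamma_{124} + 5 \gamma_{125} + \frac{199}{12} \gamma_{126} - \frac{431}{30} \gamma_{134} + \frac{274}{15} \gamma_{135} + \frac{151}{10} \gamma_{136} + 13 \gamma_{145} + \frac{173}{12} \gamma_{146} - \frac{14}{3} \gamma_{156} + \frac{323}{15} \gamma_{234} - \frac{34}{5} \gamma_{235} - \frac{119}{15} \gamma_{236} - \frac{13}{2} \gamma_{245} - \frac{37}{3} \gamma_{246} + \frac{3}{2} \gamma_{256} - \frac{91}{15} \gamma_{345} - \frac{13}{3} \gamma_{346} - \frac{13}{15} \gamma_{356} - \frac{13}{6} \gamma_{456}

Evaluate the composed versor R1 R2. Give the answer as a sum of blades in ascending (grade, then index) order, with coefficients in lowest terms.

Distribute over the terms of R2 (each basis-blade product reordered to ascending indices, repeated generators contracted through their squares):
R1 (\frac{9}{4} \gamma_{1}) = -\frac{2379}{80} + \frac{3447}{80} \gamma_{12} - \frac{2349}{40} \gamma_{13} - \frac{897}{80} \gamma_{14} - \frac{1053}{40} \gamma_{15} - \frac{1527}{40} \gamma_{16} + \frac{2193}{20} \gamma_{23} + \frac{1107}{16} \gamma_{24} + \frac{45}{4} \gamma_{25} + \frac{597}{16} \gamma_{26} - \frac{1293}{40} \gamma_{34} + \frac{411}{10} \gamma_{35} + \frac{1359}{40} \gamma_{36} + \frac{117}{4} \gamma_{45} + \frac{519}{16} \gamma_{46} - \frac{21}{2} \gamma_{56} - \frac{969}{20} \gamma_{1234} + \frac{153}{10} \gamma_{1235} + \frac{357}{20} \gamma_{1236} + \frac{117}{8} \gamma_{1245} + \frac{111}{4} \gamma_{1246} - \frac{27}{8} \gamma_{1256} + \frac{273}{20} \gamma_{1345} + \frac{39}{4} \gamma_{1346} + \frac{39}{20} \gamma_{1356} + \frac{39}{8} \gamma_{1456}
R1 (-\frac{1}{2} \gamma_{2}) = \frac{383}{40} + \frac{793}{120} \gamma_{12} + \frac{731}{30} \gamma_{13} + \frac{123}{8} \gamma_{14} + \frac{5}{2} \gamma_{15} + \frac{199}{24} \gamma_{16} + \frac{261}{20} \gamma_{23} + \frac{299}{120} \gamma_{24} + \frac{117}{20} \gamma_{25} + \frac{509}{60} \gamma_{26} - \frac{323}{30} \gamma_{34} + \frac{17}{5} \gamma_{35} + \frac{119}{30} \gamma_{36} + \frac{13}{4} \gamma_{45} + \frac{37}{6} \gamma_{46} - \frac{3}{4} \gamma_{56} + \frac{431}{60} \gamma_{1234} - \frac{137}{15} \gamma_{1235} - \frac{151}{20} \gamma_{1236} - \frac{13}{2} \gamma_{1245} - \frac{173}{24} \gamma_{1246} + \frac{7}{3} \gamma_{1256} - \frac{91}{30} \gamma_{2345} - \frac{13}{6} \gamma_{2346} - \frac{13}{30} \gamma_{2356} - \frac{13}{12} \gamma_{2456}
R1 (-\gamma_{3}) = -\frac{261}{10} - \frac{731}{15} \gamma_{12} + \frac{793}{60} \gamma_{13} - \frac{431}{30} \gamma_{14} + \frac{274}{15} \gamma_{15} + \frac{151}{10} \gamma_{16} + \frac{383}{20} \gamma_{23} + \frac{323}{15} \gamma_{24} - \frac{34}{5} \gamma_{25} - \frac{119}{15} \gamma_{26} + \frac{299}{60} \gamma_{34} + \frac{117}{10} \gamma_{35} + \frac{509}{30} \gamma_{36} + \frac{91}{15} \gamma_{45} + \frac{13}{3} \gamma_{46} + \frac{13}{15} \gamma_{56} + \frac{123}{4} \gamma_{1234} + 5 \gamma_{1235} + \frac{199}{12} \gamma_{1236} - 13 \gamma_{1345} - \frac{173}{12} \gamma_{1346} + \frac{14}{3} \gamma_{1356} + \frac{13}{2} \gamma_{2345} + \frac{37}{3} \gamma_{2346} - \frac{3}{2} \gamma_{2356} - \frac{13}{6} \gamma_{3456}
R1 (-4 \gamma_{4}) = -\frac{299}{15} - 123 \gamma_{12} + \frac{862}{15} \gamma_{13} + \frac{793}{15} \gamma_{14} + 52 \gamma_{15} + \frac{173}{3} \gamma_{16} - \frac{1292}{15} \gamma_{23} + \frac{383}{5} \gamma_{24} - 26 \gamma_{25} - \frac{148}{3} \gamma_{26} - \frac{522}{5} \gamma_{34} - \frac{364}{15} \gamma_{35} - \frac{52}{3} \gamma_{36} + \frac{234}{5} \gamma_{45} + \frac{1018}{15} \gamma_{46} + \frac{26}{3} \gamma_{56} - \frac{2924}{15} \gamma_{1234} + 20 \gamma_{1245} + \frac{199}{3} \gamma_{1246} + \frac{1096}{15} \gamma_{1345} + \frac{302}{5} \gamma_{1346} + \frac{56}{3} \gamma_{1456} - \frac{136}{5} \gamma_{2345} - \frac{476}{15} \gamma_{2346} - 6 \gamma_{2456} + \frac{52}{15} \gamma_{3456}
R1 (3 \gamma_{5}) = -\frac{351}{10} - 15 \gamma_{12} - \frac{274}{5} \gamma_{13} - 39 \gamma_{14} - \frac{793}{20} \gamma_{15} - 14 \gamma_{16} + \frac{102}{5} \gamma_{23} + \frac{39}{2} \gamma_{24} - \frac{1149}{20} \gamma_{25} + \frac{9}{2} \gamma_{26} + \frac{91}{5} \gamma_{34} + \frac{783}{10} \gamma_{35} - \frac{13}{5} \gamma_{36} + \frac{299}{20} \gamma_{45} - \frac{13}{2} \gamma_{46} - \frac{509}{10} \gamma_{56} + \frac{731}{5} \gamma_{1235} + \frac{369}{4} \gamma_{1245} - \frac{199}{4} \gamma_{1256} - \frac{431}{10} \gamma_{1345} - \frac{453}{10} \gamma_{1356} - \frac{173}{4} \gamma_{1456} + \frac{323}{5} \gamma_{2345} + \frac{119}{5} \gamma_{2356} + 37 \gamma_{2456} + 13 \gamma_{3456}
R1 (-\frac{3}{2} \gamma_{6}) = \frac{509}{20} + \frac{199}{8} \gamma_{12} + \frac{453}{20} \gamma_{13} + \frac{173}{8} \gamma_{14} - 7 \gamma_{15} + \frac{793}{40} \gamma_{16} - \frac{119}{10} \gamma_{23} - \frac{37}{2} \gamma_{24} + \frac{9}{4} \gamma_{25} + \frac{1149}{40} \gamma_{26} - \frac{13}{2} \gamma_{34} - \frac{13}{10} \gamma_{35} - \frac{783}{20} \gamma_{36} - \frac{13}{4} \gamma_{45} - \frac{299}{40} \gamma_{46} - \frac{351}{20} \gamma_{56} - \frac{731}{10} \gamma_{1236} - \frac{369}{8} \gamma_{1246} - \frac{15}{2} \gamma_{1256} + \frac{431}{20} \gamma_{1346} - \frac{137}{5} \gamma_{1356} - \frac{39}{2} \gamma_{1456} - \frac{323}{10} \gamma_{2346} + \frac{51}{5} \gamma_{2356} + \frac{39}{4} \gamma_{2456} + \frac{91}{10} \gamma_{3456}
Summing the partial products and collecting blades:
Answer: -\frac{18203}{240} - \frac{8973}{80} \gamma_{12} + \frac{167}{40} \gamma_{13} + \frac{2023}{80} \gamma_{14} - \frac{5}{24} \gamma_{15} + \frac{1169}{24} \gamma_{16} + \frac{3853}{60} \gamma_{23} + \frac{2733}{16} \gamma_{24} - \frac{709}{10} \gamma_{25} + \frac{5221}{240} \gamma_{26} - \frac{15697}{120} \gamma_{34} + \frac{1634}{15} \gamma_{35} - \frac{167}{40} \gamma_{36} + \frac{1456}{15} \gamma_{45} + \frac{23239}{240} \gamma_{46} - \frac{421}{6} \gamma_{56} - \frac{4109}{20} \gamma_{1234} + \frac{4721}{30} \gamma_{1235} - \frac{2773}{60} \gamma_{1236} + \frac{963}{8} \gamma_{1245} + \frac{163}{4} \gamma_{1246} - \frac{1399}{24} \gamma_{1256} + \frac{1837}{60} \gamma_{1345} + \frac{4637}{60} \gamma_{1346} - \frac{793}{12} \gamma_{1356} - \frac{941}{24} \gamma_{1456} + \frac{613}{15} \gamma_{2345} - \frac{808}{15} \gamma_{2346} + \frac{481}{15} \gamma_{2356} + \frac{119}{3} \gamma_{2456} + \frac{117}{5} \gamma_{3456}


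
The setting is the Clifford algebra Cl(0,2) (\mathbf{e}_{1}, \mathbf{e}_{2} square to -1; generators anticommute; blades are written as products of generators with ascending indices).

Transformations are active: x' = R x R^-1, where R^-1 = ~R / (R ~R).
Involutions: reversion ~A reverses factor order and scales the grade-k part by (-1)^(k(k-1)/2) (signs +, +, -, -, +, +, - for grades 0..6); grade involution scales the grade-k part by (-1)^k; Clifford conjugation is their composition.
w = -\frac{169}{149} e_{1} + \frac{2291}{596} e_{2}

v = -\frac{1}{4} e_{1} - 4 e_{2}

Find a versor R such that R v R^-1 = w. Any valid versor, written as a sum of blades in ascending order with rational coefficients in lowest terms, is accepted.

Equal squares first: v^2 = w^2 = -\frac{257}{16}. Then v + w = -\frac{825}{596} e_{1} - \frac{93}{596} e_{2} is a versor taking v to w, provided it is invertible.
Answer: -\frac{825}{596} e_{1} - \frac{93}{596} e_{2}


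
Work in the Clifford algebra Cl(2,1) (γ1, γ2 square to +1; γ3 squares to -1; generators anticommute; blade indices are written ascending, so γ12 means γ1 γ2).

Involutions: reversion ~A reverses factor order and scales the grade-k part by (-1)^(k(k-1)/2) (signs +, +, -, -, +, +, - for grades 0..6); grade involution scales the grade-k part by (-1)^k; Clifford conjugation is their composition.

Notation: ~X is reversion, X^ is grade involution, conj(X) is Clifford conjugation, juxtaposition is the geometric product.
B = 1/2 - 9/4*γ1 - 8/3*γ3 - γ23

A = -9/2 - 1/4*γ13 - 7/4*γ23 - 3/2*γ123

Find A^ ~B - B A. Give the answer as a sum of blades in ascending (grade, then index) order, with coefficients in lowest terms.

first term: -4 + 263/24*γ1 - 14/3*γ2 + 183/16*γ3 + 15/4*γ12 - 1/8*γ13 - 35/4*γ23 + 75/16*γ123
second term: -1/2 + 295/24*γ1 + 14/3*γ2 + 201/16*γ3 - 17/4*γ12 - 1/8*γ13 + 7*γ23 + 51/16*γ123
Answer: -7/2 - 4/3*γ1 - 28/3*γ2 - 9/8*γ3 + 8*γ12 - 63/4*γ23 + 3/2*γ123


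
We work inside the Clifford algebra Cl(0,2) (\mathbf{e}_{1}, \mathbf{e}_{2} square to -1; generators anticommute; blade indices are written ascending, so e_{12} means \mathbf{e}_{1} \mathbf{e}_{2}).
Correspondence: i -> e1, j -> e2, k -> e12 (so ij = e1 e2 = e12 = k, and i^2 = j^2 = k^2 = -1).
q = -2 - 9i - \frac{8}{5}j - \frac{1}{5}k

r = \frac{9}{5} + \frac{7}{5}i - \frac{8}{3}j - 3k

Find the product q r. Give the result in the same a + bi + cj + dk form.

In blades: q = -2 - 9 e_{1} - \frac{8}{5} e_{2} - \frac{1}{5} e_{12}, r = \frac{9}{5} + \frac{7}{5} e_{1} - \frac{8}{3} e_{2} - 3 e_{12}.
Distribute q over r term by term (generator squares from the signature, products reordered to ascending indices): (-2)*r = -\frac{18}{5} - \frac{14}{5} e_{1} + \frac{16}{3} e_{2} + 6 e_{12}; (-9 e_{1})*r = \frac{63}{5} - \frac{81}{5} e_{1} - 27 e_{2} + 24 e_{12}; (-\frac{8}{5} e_{2})*r = -\frac{64}{15} + \frac{24}{5} e_{1} - \frac{72}{25} e_{2} + \frac{56}{25} e_{12}; (-\frac{1}{5} e_{12})*r = -\frac{3}{5} - \frac{8}{15} e_{1} - \frac{7}{25} e_{2} - \frac{9}{25} e_{12}.
Sum: \frac{62}{15} - \frac{221}{15} e_{1} - \frac{1862}{75} e_{2} + \frac{797}{25} e_{12}; translating back through the correspondence:
Answer: \frac{62}{15} - \frac{221}{15}i - \frac{1862}{75}j + \frac{797}{25}k


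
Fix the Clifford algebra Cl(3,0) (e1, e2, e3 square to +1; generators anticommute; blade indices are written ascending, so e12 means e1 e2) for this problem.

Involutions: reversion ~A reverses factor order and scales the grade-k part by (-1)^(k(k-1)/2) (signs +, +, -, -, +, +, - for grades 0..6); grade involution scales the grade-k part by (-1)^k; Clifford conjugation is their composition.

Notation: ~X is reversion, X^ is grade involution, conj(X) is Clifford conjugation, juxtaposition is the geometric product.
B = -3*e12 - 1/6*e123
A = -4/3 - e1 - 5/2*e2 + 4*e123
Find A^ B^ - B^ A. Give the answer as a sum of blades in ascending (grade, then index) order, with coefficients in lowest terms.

first term: 2/3 + 15/2*e1 - 3*e2 - 12*e3 + 4*e12 - 5/12*e13 + 1/6*e23 - 2/9*e123
second term: -2/3 + 15/2*e1 - 3*e2 + 12*e3 + 4*e12 + 5/12*e13 - 1/6*e23 - 2/9*e123
Answer: 4/3 - 24*e3 - 5/6*e13 + 1/3*e23


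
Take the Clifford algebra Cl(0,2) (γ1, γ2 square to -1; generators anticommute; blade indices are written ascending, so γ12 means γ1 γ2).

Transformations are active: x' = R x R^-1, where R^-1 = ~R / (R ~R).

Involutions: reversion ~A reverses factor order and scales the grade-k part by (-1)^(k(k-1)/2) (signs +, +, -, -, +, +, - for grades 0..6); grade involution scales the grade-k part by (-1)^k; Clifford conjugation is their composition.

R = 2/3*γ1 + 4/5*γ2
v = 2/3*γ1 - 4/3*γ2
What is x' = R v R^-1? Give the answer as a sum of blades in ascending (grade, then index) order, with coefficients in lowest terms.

~R = 2/3*γ1 + 4/5*γ2, and R ~R = -244/225, so R^-1 = ~R / (-244/225).
R v = 28/45 - 64/45*γ12
Answer: -262/183*γ1 + 76/183*γ2


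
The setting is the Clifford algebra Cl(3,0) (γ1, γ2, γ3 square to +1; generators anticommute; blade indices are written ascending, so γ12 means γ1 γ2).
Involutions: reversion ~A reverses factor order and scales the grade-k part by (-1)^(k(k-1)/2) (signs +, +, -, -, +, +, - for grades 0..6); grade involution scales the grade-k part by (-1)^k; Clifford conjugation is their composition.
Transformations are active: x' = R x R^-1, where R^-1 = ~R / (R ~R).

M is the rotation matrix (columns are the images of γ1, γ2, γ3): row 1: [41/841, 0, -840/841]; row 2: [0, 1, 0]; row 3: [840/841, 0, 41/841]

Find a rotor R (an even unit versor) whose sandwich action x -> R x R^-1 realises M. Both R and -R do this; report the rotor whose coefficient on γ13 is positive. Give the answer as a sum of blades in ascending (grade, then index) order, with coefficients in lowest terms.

Method: write R = a + b12*γ12 + b13*γ13 + b23*γ23 with a^2 + b12^2 + b13^2 + b23^2 = 1 (so R^-1 = ~R). Expanding the columns R e_j ~R gives tr M = 4a^2 - 1 and, from the antisymmetric part, M21 - M12 = -4a*b12, M13 - M31 = 4a*b13, M32 - M23 = -4a*b23.
Here tr M = 923/841, so a^2 = (1 + tr M)/4 = 441/841 and a = ±21/29. Taking a = 21/29: M21 - M12 = 0, M13 - M31 = -1680/841, M32 - M23 = 0, giving b12 = 0, b13 = -20/29, b23 = 0, i.e. R = 21/29 - 20/29*γ13.
Its γ13 coefficient is negative, so report the other preimage -R.
Answer: -21/29 + 20/29*γ13. Uniqueness: Spin(3) -> SO(3) maps R and -R to the same rotation of trace 923/841; fixing the sign of the γ13 coefficient removes the ambiguity.


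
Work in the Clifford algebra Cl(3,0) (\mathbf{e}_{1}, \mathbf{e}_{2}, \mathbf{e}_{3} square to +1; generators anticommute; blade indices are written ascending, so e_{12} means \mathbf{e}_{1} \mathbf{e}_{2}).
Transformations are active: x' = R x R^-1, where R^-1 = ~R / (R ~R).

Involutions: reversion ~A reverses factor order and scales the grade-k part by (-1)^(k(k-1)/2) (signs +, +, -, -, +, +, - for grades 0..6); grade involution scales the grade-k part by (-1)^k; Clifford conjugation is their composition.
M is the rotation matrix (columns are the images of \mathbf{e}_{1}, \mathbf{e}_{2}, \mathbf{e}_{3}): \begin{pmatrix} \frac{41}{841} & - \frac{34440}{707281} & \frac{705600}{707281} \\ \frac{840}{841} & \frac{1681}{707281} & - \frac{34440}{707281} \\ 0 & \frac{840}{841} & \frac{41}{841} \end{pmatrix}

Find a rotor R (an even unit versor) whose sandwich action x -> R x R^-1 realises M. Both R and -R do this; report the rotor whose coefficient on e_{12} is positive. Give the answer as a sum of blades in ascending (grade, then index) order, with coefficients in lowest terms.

Method: write R = a + b12*e_{12} + b13*e_{13} + b23*e_{23} with a^2 + b12^2 + b13^2 + b23^2 = 1 (so R^-1 = ~R). Expanding the columns R e_j ~R gives tr M = 4a^2 - 1 and, from the antisymmetric part, M21 - M12 = -4a*b12, M13 - M31 = 4a*b13, M32 - M23 = -4a*b23.
Here tr M = \frac{70643}{707281}, so a^2 = (1 + tr M)/4 = \frac{194481}{707281} and a = ±\frac{441}{841}. Taking a = \frac{441}{841}: M21 - M12 = \frac{740880}{707281}, M13 - M31 = \frac{705600}{707281}, M32 - M23 = \frac{740880}{707281}, giving b12 = -\frac{420}{841}, b13 = \frac{400}{841}, b23 = -\frac{420}{841}, i.e. R = \frac{441}{841} - \frac{420}{841} e_{12} + \frac{400}{841} e_{13} - \frac{420}{841} e_{23}.
Its e_{12} coefficient is negative, so report the other preimage -R.
Answer: -\frac{441}{841} + \frac{420}{841} e_{12} - \frac{400}{841} e_{13} + \frac{420}{841} e_{23}. Note: both R and -R realise this M (trace \frac{70643}{707281}); the covering map identifies them, and the e_{12}-coefficient sign is the tie-breaker.


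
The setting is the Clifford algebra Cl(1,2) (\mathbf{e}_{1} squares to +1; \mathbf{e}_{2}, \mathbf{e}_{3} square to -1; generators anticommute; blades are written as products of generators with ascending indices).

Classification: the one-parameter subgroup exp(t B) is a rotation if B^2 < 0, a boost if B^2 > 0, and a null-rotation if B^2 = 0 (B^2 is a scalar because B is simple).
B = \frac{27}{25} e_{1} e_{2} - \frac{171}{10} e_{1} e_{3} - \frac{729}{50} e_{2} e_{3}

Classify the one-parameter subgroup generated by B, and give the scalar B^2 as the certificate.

B^2 term by term: the squares give (\frac{27}{25})^2*(e_{1} e_{2})^2 + (-\frac{171}{10})^2*(e_{1} e_{3})^2 + (-\frac{729}{50})^2*(e_{2} e_{3})^2 = \frac{729}{625}*(+1) + \frac{29241}{100}*(+1) + \frac{531441}{2500}*(-1) = 81 (each basis 2-blade squares to minus the product of its generators' squares); cross terms between blades sharing an index anticommute and cancel. So B^2 = 81.
Answer: boost, certificate B^2 = 81. Key observation: B^2 = 81 is a conjugation invariant, so its sign decides the class regardless of the surface form of B.


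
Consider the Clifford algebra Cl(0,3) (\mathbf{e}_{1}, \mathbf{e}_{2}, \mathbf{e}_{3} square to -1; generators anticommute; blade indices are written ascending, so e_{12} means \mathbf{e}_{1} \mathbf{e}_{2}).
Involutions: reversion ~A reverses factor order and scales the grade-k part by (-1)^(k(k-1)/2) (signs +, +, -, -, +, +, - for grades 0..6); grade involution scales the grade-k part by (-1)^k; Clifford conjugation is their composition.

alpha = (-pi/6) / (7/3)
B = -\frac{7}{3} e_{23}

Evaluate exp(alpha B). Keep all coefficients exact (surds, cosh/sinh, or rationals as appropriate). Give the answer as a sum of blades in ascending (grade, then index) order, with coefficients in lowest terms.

B^2 = (-\frac{7}{3})^2*(e_{23})^2 = \frac{49}{9}*(-1) = -\frac{49}{9} (a basis 2-blade squares to minus the product of its generators' squares).
B^2 = -\frac{49}{9} — the series telescopes trigonometrically here: l = \frac{7}{3}, alpha*l = - \frac{\pi}{6}, so exp(alpha B) = cos(- \frac{\pi}{6}) + (sin(- \frac{\pi}{6})/(\frac{7}{3}))*B = \frac{\sqrt{3}}{2} + (- \frac{3}{14})*B.
Answer: \frac{\sqrt{3}}{2} + \frac{1}{2} e_{23}


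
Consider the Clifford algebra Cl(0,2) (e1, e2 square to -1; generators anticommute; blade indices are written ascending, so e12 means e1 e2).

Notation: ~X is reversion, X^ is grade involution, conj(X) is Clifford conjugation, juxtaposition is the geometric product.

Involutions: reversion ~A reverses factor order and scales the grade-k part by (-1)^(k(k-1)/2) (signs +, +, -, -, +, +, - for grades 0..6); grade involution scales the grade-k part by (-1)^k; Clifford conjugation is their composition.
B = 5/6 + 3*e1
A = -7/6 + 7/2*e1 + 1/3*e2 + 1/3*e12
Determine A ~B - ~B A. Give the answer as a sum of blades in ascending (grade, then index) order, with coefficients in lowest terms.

first term: -413/36 - 7/12*e1 + 23/18*e2 - 13/18*e12
second term: -413/36 - 7/12*e1 - 13/18*e2 + 23/18*e12
Answer: 2*e2 - 2*e12


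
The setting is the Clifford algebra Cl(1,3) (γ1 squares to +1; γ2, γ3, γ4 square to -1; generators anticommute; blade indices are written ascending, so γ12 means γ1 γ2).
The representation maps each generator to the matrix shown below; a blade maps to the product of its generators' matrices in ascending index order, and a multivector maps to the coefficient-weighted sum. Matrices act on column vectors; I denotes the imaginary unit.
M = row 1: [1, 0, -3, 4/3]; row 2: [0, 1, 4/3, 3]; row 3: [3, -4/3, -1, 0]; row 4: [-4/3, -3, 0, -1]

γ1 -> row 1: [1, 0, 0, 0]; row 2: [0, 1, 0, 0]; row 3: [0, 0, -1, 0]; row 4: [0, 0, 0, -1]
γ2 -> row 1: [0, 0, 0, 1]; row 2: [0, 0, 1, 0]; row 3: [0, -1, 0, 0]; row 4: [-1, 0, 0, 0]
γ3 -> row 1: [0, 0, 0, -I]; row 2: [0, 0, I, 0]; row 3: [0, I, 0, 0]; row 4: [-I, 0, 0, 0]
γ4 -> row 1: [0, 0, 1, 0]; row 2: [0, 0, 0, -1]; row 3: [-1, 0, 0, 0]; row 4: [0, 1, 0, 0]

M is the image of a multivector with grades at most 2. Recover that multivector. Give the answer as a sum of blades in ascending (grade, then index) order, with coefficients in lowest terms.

Method: the blade images are trace-orthogonal — tr(rho(e_A) rho(e_B)^-1) = 4 if A = B and 0 otherwise — and rho(e_A)^-1 = (e_A)^2 * rho(e_A) with (e_A)^2 = +1 or -1, so the coefficient of e_A in the preimage is (e_A)^2 * tr(M rho(e_A))/4.
Nonzero projections over blades of grade <= 2: γ1: (γ1)^2 = +1, tr(M rho(γ1)) = 4, coefficient 1; γ2: (γ2)^2 = -1, tr(M rho(γ2)) = -16/3, coefficient 4/3; γ4: (γ4)^2 = -1, tr(M rho(γ4)) = 12, coefficient -3. Every other blade of grade <= 2 projects to 0.
Answer: γ1 + 4/3*γ2 - 3*γ4
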